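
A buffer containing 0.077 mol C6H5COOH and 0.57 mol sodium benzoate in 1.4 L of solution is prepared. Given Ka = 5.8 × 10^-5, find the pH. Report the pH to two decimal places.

pKa = −log(5.8 × 10^-5) = 4.237
pH = pKa + log([A⁻]/[HA]) = 4.237 + log(0.57/0.077)
pH = 4.237 + (+0.869) = 5.11

pH = 5.11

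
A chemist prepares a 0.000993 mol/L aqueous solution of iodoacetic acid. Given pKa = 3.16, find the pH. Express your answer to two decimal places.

pH = 3.26

ICH2COOH ⇌ ICH2COO- + H+
Ka = 10^(−3.16) = 6.92 × 10^-4
From the ICE table, Ka = x²/(0.000993 − x) = 6.92 × 10^-4.
The 5% rule fails; solving x² + Ka·x − Ka·C₀ = 0 exactly:
x = (−Ka + √(Ka² + 4·Ka·C₀))/2 = 5.52 × 10^-4 M
pH = −log(5.52 × 10^-4) = 3.26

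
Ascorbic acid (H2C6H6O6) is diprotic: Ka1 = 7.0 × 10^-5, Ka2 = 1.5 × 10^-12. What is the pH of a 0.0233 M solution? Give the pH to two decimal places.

pH = 2.91

Ka1 ≫ Ka2, so treat the first dissociation as the only significant source of H+.
Ka1 = x²/(0.0233 − x) = 7.0 × 10^-5
Solving the quadratic: x = (−Ka1 + √(Ka1² + 4·Ka1·C₀))/2 = 1.24 × 10^-3 M
pH = −log(1.24 × 10^-3) = 2.91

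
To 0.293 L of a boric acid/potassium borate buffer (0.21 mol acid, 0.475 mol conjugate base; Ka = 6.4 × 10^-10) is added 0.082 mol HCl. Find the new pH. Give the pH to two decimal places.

Added H+ converts B(OH)4- to B(OH)3: B(OH)3 → 0.292 mol, B(OH)4- → 0.393 mol.
pKa = −log(6.4 × 10^-10) = 9.194
Henderson–Hasselbalch with mole ratio 0.393/0.292: pH = 9.194 + (+0.129)

pH = 9.32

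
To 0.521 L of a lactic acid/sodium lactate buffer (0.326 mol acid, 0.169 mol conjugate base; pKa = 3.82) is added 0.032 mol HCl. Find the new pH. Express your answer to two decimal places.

pH = 3.40

After neutralization: n(CH3CH(OH)COOH) = 0.358 mol, n(CH3CH(OH)COO-) = 0.137 mol.
pH = pKa + log(n_CH3CH(OH)COO-/n_CH3CH(OH)COOH) = 3.82 + log(0.137/0.358) = 3.82 + (-0.417)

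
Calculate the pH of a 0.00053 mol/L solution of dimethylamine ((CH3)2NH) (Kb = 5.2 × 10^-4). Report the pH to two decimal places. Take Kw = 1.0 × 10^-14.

pH = 10.51

(CH3)2NH + H2O ⇌ (CH3)2NH2+ + OH-
Kb = x²/(0.00053 − x) = 5.2 × 10^-4
x is not negligible relative to C₀; solve x² + 0.00052·x − 2.76e-07 = 0.
x = (−Kb + √(Kb² + 4·Kb·C₀))/2 = 3.26 × 10^-4 M
pOH = −log(3.26 × 10^-4) = 3.49; pH = 14.00 − 3.49 = 10.51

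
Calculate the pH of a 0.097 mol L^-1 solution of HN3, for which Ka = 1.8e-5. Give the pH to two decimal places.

HN3 ⇌ N3- + H+
From the ICE table, Ka = [H+]²/(0.097 − [H+]) = 1.8 × 10^-5.
Assume [H+] ≪ 0.097: [H+] ≈ √(1.8 × 10^-5 × 0.097) = 1.32 × 10^-3 M
pH = −log(1.32 × 10^-3) = 2.88

pH = 2.88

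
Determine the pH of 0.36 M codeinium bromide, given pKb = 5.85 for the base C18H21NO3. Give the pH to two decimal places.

C18H22NO3+ is the conjugate acid of the weak base C18H21NO3.
Kb = 10^(−5.85) = 1.41 × 10^-6
Ka = Kw/Kb = 1.0×10^-14 / 1.41 × 10^-6 = 7.09 × 10^-9
From the ICE table, Ka = [H+]²/(0.36 − [H+]) = 7.09 × 10^-9.
Assume [H+] ≪ 0.36: [H+] ≈ √(7.09 × 10^-9 × 0.36) = 5.05 × 10^-5 M
([H+]/C₀ = 0.014% < 5%, so the approximation holds.)
pH = −log(5.05 × 10^-5) = 4.30

pH = 4.30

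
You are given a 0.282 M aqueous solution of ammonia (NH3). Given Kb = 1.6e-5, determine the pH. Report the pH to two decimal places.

pH = 11.33

NH3 + H2O ⇌ NH4+ + OH-
Let x = [OH-] at equilibrium. Kb = x²/(0.282 − x).
Since Kb ≪ C₀, x ≈ √(Kb·C₀) = 2.12 × 10^-3 M.
(x/C₀ = 0.75% < 5%, so the approximation holds.)
pOH = −log(2.12 × 10^-3) = 2.67; pH = 14.00 − 2.67 = 11.33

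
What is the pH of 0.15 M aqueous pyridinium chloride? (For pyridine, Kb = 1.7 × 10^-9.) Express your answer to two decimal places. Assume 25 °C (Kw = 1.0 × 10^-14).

C5H5NH+ is the conjugate acid of the weak base C5H5N.
Ka = Kw/Kb = 1.0×10^-14 / 1.7 × 10^-9 = 5.88 × 10^-6
From the ICE table, Ka = [H+]²/(0.15 − [H+]) = 5.88 × 10^-6.
Since Ka ≪ C₀, [H+] ≈ √(Ka·C₀) = 9.39 × 10^-4 M.
([H+]/C₀ = 0.63% < 5%, so the approximation holds.)
pH = −log[H+] = −log(9.39 × 10^-4) = 3.03

pH = 3.03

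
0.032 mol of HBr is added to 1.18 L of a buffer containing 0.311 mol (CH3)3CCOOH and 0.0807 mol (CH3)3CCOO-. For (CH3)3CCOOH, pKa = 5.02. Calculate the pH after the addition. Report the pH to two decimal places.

After neutralization: n((CH3)3CCOOH) = 0.343 mol, n((CH3)3CCOO-) = 0.0487 mol.
pH = pKa + log(n_(CH3)3CCOO-/n_(CH3)3CCOOH) = 5.02 + log(0.0487/0.343) = 5.02 + (-0.848)

pH = 4.17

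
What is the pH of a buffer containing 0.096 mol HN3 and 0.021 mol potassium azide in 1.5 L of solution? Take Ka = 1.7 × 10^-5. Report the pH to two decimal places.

pH = 4.11

pKa = −log(1.7 × 10^-5) = 4.770
pH = pKa + log([A⁻]/[HA]) = 4.770 + log(0.021/0.096)
pH = 4.770 + (-0.660) = 4.11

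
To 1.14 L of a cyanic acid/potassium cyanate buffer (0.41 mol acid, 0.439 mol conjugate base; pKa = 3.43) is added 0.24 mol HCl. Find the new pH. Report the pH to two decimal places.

pH = 2.92

Added H+ converts OCN- to HOCN: HOCN → 0.65 mol, OCN- → 0.199 mol.
pH = pKa + log([A⁻]/[HA]) = 3.43 + log(0.199/0.65) = 3.43 -0.514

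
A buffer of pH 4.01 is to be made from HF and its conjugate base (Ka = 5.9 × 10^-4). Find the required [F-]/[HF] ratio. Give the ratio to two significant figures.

pKa = -log(5.9 × 10^-4) = 3.229
pH = pKa + log(r) ⇒ log(r) = 4.01 − 3.229 = +0.781
r = [F-]/[HF] = 10^(+0.781) = 6.04

ratio = 6.0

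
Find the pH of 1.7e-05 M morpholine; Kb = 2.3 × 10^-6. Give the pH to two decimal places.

pH = 8.72

C4H8ONH + H2O ⇌ C4H8ONH2+ + OH-
Kb = [OH-]²/(1.7e-05 − [OH-]) = 2.3 × 10^-6
[OH-] is not negligible relative to C₀; solve [OH-]² + 2.3e-06·[OH-] − 3.91e-11 = 0.
[OH-] = [−2.3e-06 + √(2.3e-06² + 1.56e-10)]/2 = 5.21 × 10^-6 M
pOH = −log(5.21 × 10^-6) = 5.28; pH = 14.00 − 5.28 = 8.72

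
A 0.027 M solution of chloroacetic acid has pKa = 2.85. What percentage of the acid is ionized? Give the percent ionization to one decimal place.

20.4%

ClCH2COOH ⇌ ClCH2COO- + H+; let x = [H+] at equilibrium.
Ka = 10^(−2.85) = 1.41 × 10^-3
Solve x² + 0.00141x − 3.81e-05 = 0 → x = 5.51 × 10^-3 M
% ionization = x/C₀ × 100% = 5.51 × 10^-3/0.027 × 100% = 20.4%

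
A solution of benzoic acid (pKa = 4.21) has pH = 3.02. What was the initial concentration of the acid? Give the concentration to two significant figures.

[H+] = 10^(-3.02) = 9.55 × 10^-4 M = x
Ka = 10^(−4.21) = 6.17 × 10^-5
Ka = x²/(C₀ − x) ⇒ C₀ = x + x²/Ka
C₀ = 9.55 × 10^-4 + (9.55 × 10^-4)²/(6.17 × 10^-5) = 1.57 × 10^-2 M

C₀ = 1.6 × 10^-2 M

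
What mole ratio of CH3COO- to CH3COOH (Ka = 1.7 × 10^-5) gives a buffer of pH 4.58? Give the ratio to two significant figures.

pKa = -log(1.7 × 10^-5) = 4.770
pH = pKa + log(r) ⇒ log(r) = 4.58 − 4.770 = -0.190
r = [CH3COO-]/[CH3COOH] = 10^(-0.190) = 0.646

ratio = 0.65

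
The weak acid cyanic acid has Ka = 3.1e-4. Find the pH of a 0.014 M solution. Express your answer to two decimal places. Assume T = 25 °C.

pH = 2.71

HOCN ⇌ OCN- + H+
From the ICE table, Ka = [H+]²/(0.014 − [H+]) = 3.1 × 10^-4.
Here C₀/Ka ≈ 45.2, so the small-[H+] approximation fails. Use the quadratic:
[H+] = (−Ka + √(Ka² + 4·Ka·C₀))/2 = 1.93 × 10^-3 M
pH = −log(1.93 × 10^-3) = 2.71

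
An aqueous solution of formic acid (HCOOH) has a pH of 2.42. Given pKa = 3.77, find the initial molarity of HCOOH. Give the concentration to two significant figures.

[H+] = 10^(-2.42) = 3.80 × 10^-3 M = x
Ka = 10^(−3.77) = 1.70 × 10^-4
Ka = x²/(C₀ − x) ⇒ C₀ = x + x²/Ka
C₀ = 3.80 × 10^-3 + (3.80 × 10^-3)²/(1.70 × 10^-4) = 8.87 × 10^-2 M

C₀ = 8.9 × 10^-2 M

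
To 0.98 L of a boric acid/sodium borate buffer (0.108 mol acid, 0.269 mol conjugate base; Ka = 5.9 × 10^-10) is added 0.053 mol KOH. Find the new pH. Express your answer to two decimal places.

pH = 10.00

After neutralization: n(B(OH)3) = 0.055 mol, n(B(OH)4-) = 0.322 mol.
pKa = −log(5.9 × 10^-10) = 9.229
Henderson–Hasselbalch with mole ratio 0.322/0.055: pH = 9.229 + (+0.767)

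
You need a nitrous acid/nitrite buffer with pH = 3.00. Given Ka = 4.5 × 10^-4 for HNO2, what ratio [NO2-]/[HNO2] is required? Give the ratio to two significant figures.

ratio = 0.45

pKa = -log(4.5 × 10^-4) = 3.347
pH = pKa + log(r) ⇒ log(r) = 3.00 − 3.347 = -0.347
r = [NO2-]/[HNO2] = 10^(-0.347) = 0.45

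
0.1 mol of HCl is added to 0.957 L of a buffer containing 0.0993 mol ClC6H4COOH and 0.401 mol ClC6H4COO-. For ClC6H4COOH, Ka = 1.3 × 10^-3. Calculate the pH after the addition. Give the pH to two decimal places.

pH = 3.07

Added H+ converts ClC6H4COO- to ClC6H4COOH: ClC6H4COOH → 0.199 mol, ClC6H4COO- → 0.301 mol.
pKa = −log(1.3 × 10^-3) = 2.886
pH = pKa + log([A⁻]/[HA]) = 2.886 + log(0.301/0.199) = 2.886 +0.180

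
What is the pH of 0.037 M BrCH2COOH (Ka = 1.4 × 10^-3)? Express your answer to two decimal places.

BrCH2COOH ⇌ BrCH2COO- + H+
Ka = [H+]²/(0.037 − [H+]) = 1.4 × 10^-3
Here C₀/Ka ≈ 26.4, so the small-[H+] approximation fails. Use the quadratic:
[H+] = (−Ka + √(Ka² + 4·Ka·C₀))/2 = 6.53 × 10^-3 M
pH = −log(6.53 × 10^-3) = 2.19

pH = 2.19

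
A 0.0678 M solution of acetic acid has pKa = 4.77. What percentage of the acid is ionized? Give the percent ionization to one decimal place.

CH3COOH ⇌ CH3COO- + H+; let x = [H+] at equilibrium.
Ka = 10^(−4.77) = 1.70 × 10^-5
x ≈ √(Ka·C₀) = √(1.70 × 10^-5 × 0.0678) = 1.07 × 10^-3 M
Fraction ionized = 1.07 × 10^-3 / 0.0678 = 0.0158 → 1.6%

1.6%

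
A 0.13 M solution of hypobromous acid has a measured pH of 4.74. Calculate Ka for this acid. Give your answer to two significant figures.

Ka = 2.5 × 10^-9

[H+] = 10^(-4.74) = 1.82 × 10^-5 M
At equilibrium [HA] = 0.13 − 1.82 × 10^-5 = 1.30 × 10^-1 M
Ka = [H+][A-]/[HA] = (1.82 × 10^-5)² / 1.30 × 10^-1 = 2.5 × 10^-9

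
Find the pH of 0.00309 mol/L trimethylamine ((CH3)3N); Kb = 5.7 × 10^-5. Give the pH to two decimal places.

(CH3)3N + H2O ⇌ (CH3)3NH+ + OH-
From the ICE table, Kb = [OH-]²/(0.00309 − [OH-]) = 5.7 × 10^-5.
[OH-] is not negligible relative to C₀; solve [OH-]² + 5.7e-05·[OH-] − 1.76e-07 = 0.
[OH-] = [−5.7e-05 + √(5.7e-05² + 7.05e-07)]/2 = 3.92 × 10^-4 M
pOH = 3.41, so pH = 14.00 − pOH = 10.59

pH = 10.59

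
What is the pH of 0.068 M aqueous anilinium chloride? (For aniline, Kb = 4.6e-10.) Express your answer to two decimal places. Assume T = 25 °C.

C6H5NH3+ is the conjugate acid of the weak base C6H5NH2.
Ka = Kw/Kb = 1.0×10^-14 / 4.6 × 10^-10 = 2.17 × 10^-5
From the ICE table, Ka = x²/(0.068 − x) = 2.17 × 10^-5.
Neglecting x in the denominator: x = √(2.17 × 10^-5 × 0.068) = 1.21 × 10^-3 M
(x/C₀ = 1.8% < 5%, so the approximation holds.)
pH = −log[H+] = −log(1.21 × 10^-3) = 2.92

pH = 2.92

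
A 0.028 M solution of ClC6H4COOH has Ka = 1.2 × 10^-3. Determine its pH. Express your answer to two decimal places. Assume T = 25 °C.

ClC6H4COOH ⇌ ClC6H4COO- + H+
Ka = x²/(0.028 − x) = 1.2 × 10^-3
The 5% rule fails; solving x² + Ka·x − Ka·C₀ = 0 exactly:
x = (−Ka + √(Ka² + 4·Ka·C₀))/2 = 5.23 × 10^-3 M
pH = −log[H+] = −log(5.23 × 10^-3) = 2.28

pH = 2.28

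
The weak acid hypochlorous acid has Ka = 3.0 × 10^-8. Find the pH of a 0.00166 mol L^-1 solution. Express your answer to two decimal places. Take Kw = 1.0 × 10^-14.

pH = 5.15

HOCl ⇌ OCl- + H+
Ka = x²/(0.00166 − x) = 3.0 × 10^-8
Neglecting x in the denominator: x = √(3.0 × 10^-8 × 0.00166) = 7.06 × 10^-6 M
(x/C₀ = 0.43% < 5%, so the approximation holds.)
pH = −log[H+] = −log(7.06 × 10^-6) = 5.15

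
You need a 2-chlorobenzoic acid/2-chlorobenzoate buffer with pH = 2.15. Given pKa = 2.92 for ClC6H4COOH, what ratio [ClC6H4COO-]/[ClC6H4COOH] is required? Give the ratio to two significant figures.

ratio = 0.17

pH = pKa + log(r) ⇒ log(r) = 2.15 − 2.92 = -0.77
r = [ClC6H4COO-]/[ClC6H4COOH] = 10^(-0.77) = 0.17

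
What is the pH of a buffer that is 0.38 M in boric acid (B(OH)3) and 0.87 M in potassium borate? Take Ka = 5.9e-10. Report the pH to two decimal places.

pH = 9.59

pKa = −log(5.9 × 10^-10) = 9.229
pH = pKa + log([A⁻]/[HA]) = 9.229 + log(0.87/0.38)
pH = 9.229 + (+0.360) = 9.59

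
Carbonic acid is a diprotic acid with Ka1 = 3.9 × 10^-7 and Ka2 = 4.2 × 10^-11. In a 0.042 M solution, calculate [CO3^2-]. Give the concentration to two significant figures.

First ionization gives [H+] ≈ [HCO3-] = 1.28 × 10^-4 M.
Second step: Ka2 = [H+][CO3^2-]/[HCO3-] ≈ [CO3^2-] (since [H+] ≈ [HCO3-]).
So [CO3^2-] ≈ Ka2.

4.2 × 10^-11 M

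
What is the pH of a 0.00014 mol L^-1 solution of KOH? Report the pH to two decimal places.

KOH is a strong base; [OH-] = 0.00014 M.
pOH = -log(0.00014) = 3.85
pH = 14.00 - 3.85 = 10.15

pH = 10.15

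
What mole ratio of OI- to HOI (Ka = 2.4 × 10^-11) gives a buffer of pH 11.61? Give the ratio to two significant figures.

ratio = 9.8

pKa = -log(2.4 × 10^-11) = 10.620
pH = pKa + log(r) ⇒ log(r) = 11.61 − 10.620 = +0.990
r = [OI-]/[HOI] = 10^(+0.990) = 9.77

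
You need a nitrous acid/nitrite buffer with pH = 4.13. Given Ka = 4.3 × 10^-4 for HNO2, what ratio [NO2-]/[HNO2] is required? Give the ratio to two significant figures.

pKa = -log(4.3 × 10^-4) = 3.367
pH = pKa + log(r) ⇒ log(r) = 4.13 − 3.367 = +0.763
r = [NO2-]/[HNO2] = 10^(+0.763) = 5.79

ratio = 5.8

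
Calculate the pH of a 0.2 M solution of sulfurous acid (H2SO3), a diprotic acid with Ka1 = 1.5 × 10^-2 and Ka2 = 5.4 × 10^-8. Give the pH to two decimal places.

pH = 1.32

Ka1 ≫ Ka2, so treat the first dissociation as the only significant source of H+.
Ka1 = x²/(0.2 − x) = 1.5 × 10^-2
Solving the quadratic: x = (−Ka1 + √(Ka1² + 4·Ka1·C₀))/2 = 4.78 × 10^-2 M
pH = −log(4.78 × 10^-2) = 1.32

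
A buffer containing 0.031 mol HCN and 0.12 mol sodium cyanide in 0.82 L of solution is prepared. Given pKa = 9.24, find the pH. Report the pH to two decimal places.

pH = 9.83

Using pH = pKa + log([base]/[acid]) with [base]/[acid] = 0.12/0.031:
pH = 9.24 + (+0.588) = 9.83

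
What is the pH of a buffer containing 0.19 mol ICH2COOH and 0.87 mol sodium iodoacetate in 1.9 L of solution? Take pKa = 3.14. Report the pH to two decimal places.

pH = 3.80

Henderson–Hasselbalch: pH = pKa + log([ICH2COO-]/[ICH2COOH]) = 3.14 + log(0.87/0.19)
pH = 3.14 + (+0.661) = 3.80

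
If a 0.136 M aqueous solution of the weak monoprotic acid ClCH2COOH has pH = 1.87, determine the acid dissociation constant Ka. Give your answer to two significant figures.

Ka = 1.5 × 10^-3

[H+] = 10^(-1.87) = 1.35 × 10^-2 M
At equilibrium [HA] = 0.136 − 1.35 × 10^-2 = 1.23 × 10^-1 M
Ka = [H+][A-]/[HA] = (1.35 × 10^-2)² / 1.23 × 10^-1 = 1.5 × 10^-3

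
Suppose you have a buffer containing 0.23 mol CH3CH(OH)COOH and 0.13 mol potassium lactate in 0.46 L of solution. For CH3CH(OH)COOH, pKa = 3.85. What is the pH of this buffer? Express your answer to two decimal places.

Using pH = pKa + log([base]/[acid]) with [base]/[acid] = 0.13/0.23:
pH = 3.85 + (-0.248) = 3.60

pH = 3.60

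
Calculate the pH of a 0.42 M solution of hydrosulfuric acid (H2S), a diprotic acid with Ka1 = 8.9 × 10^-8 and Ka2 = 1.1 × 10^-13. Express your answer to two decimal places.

pH = 3.71

Ka1 ≫ Ka2, so treat the first dissociation as the only significant source of H+.
Ka1 = x²/(0.42 − x) = 8.9 × 10^-8
x ≈ √(8.9 × 10^-8 × 0.42) = 1.93 × 10^-4 M
pH = −log(1.93 × 10^-4) = 3.71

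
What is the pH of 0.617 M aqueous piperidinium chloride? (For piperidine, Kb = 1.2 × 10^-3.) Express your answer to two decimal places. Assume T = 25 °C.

C5H10NH2+ is the conjugate acid of the weak base C5H10NH.
Ka = Kw/Kb = 1.0×10^-14 / 1.2 × 10^-3 = 8.33 × 10^-12
Ka = x²/(0.617 − x) = 8.33 × 10^-12
Neglecting x in the denominator: x = √(8.33 × 10^-12 × 0.617) = 2.27 × 10^-6 M
Check: 0.00037% ionized — well under 5%, approximation valid.
pH = −log[H+] = −log(2.27 × 10^-6) = 5.64

pH = 5.64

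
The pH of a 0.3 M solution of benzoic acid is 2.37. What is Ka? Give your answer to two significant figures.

[H+] = 10^(-2.37) = 4.27 × 10^-3 M
At equilibrium [HA] = 0.3 − 4.27 × 10^-3 = 2.96 × 10^-1 M
Ka = [H+][A-]/[HA] = (4.27 × 10^-3)² / 2.96 × 10^-1 = 6.2 × 10^-5

Ka = 6.2 × 10^-5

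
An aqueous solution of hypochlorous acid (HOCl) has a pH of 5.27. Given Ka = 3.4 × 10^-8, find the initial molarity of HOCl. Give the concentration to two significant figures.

C₀ = 8.5 × 10^-4 M

[H+] = 10^(-5.27) = 5.37 × 10^-6 M = x
Ka = x²/(C₀ − x) ⇒ C₀ = x + x²/Ka
C₀ = 5.37 × 10^-6 + (5.37 × 10^-6)²/(3.4 × 10^-8) = 8.54 × 10^-4 M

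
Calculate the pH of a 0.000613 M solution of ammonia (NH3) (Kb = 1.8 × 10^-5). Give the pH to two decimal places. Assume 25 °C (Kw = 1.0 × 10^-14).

pH = 9.98

NH3 + H2O ⇌ NH4+ + OH-
From the ICE table, Kb = [OH-]²/(0.000613 − [OH-]) = 1.8 × 10^-5.
[OH-] is not negligible relative to C₀; solve [OH-]² + 1.8e-05·[OH-] − 1.1e-08 = 0.
[OH-] = (−Kb + √(Kb² + 4·Kb·C₀))/2 = 9.64 × 10^-5 M
pOH = −log(9.64 × 10^-5) = 4.02; pH = 14.00 − 4.02 = 9.98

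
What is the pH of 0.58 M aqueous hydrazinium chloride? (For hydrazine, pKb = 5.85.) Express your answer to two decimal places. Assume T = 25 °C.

pH = 4.19

N2H5+ is the conjugate acid of the weak base N2H4.
Kb = 10^(−5.85) = 1.41 × 10^-6
Ka = Kw/Kb = 1.0×10^-14 / 1.41 × 10^-6 = 7.09 × 10^-9
Ka = [H+]²/(0.58 − [H+]) = 7.09 × 10^-9
Neglecting [H+] in the denominator: [H+] = √(7.09 × 10^-9 × 0.58) = 6.41 × 10^-5 M
pH = −log[H+] = −log(6.41 × 10^-5) = 4.19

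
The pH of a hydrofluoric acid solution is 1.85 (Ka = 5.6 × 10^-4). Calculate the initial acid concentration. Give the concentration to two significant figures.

[H+] = 10^(-1.85) = 1.41 × 10^-2 M = x
Ka = x²/(C₀ − x) ⇒ C₀ = x + x²/Ka
C₀ = 1.41 × 10^-2 + (1.41 × 10^-2)²/(5.6 × 10^-4) = 3.69 × 10^-1 M

C₀ = 3.7 × 10^-1 M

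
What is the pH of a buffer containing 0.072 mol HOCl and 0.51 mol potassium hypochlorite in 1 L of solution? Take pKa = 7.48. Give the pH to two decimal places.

Henderson–Hasselbalch: pH = pKa + log([OCl-]/[HOCl]) = 7.48 + log(0.51/0.072)
pH = 7.48 + (+0.850) = 8.33

pH = 8.33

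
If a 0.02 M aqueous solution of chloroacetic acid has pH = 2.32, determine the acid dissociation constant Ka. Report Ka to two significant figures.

Ka = 1.5 × 10^-3

[H+] = 10^(-2.32) = 4.79 × 10^-3 M
At equilibrium [HA] = 0.02 − 4.79 × 10^-3 = 1.52 × 10^-2 M
Ka = [H+][A-]/[HA] = (4.79 × 10^-3)² / 1.52 × 10^-2 = 1.5 × 10^-3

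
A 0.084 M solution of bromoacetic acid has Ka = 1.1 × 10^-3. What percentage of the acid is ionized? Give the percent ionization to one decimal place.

10.8%

BrCH2COOH ⇌ BrCH2COO- + H+; let x = [H+] at equilibrium.
Ka = x²/(C₀ − x); solving the quadratic gives x = 9.08 × 10^-3 M.
% ionization = x/C₀ × 100% = 9.08 × 10^-3/0.084 × 100% = 10.8%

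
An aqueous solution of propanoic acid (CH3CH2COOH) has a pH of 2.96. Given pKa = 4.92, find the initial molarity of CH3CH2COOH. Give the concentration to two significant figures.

[H+] = 10^(-2.96) = 1.10 × 10^-3 M = x
Ka = 10^(−4.92) = 1.20 × 10^-5
Ka = x²/(C₀ − x) ⇒ C₀ = x + x²/Ka
C₀ = 1.10 × 10^-3 + (1.10 × 10^-3)²/(1.20 × 10^-5) = 1.02 × 10^-1 M

C₀ = 1.0 × 10^-1 M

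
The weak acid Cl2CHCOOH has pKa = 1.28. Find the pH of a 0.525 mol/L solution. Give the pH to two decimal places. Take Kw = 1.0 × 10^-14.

pH = 0.85

Cl2CHCOOH ⇌ Cl2CHCOO- + H+
Ka = 10^(−1.28) = 5.25 × 10^-2
Ka = x²/(0.525 − x) = 5.25 × 10^-2
The 5% rule fails; solving x² + Ka·x − Ka·C₀ = 0 exactly:
x = [−0.0525 + √(0.0525² + 0.11)]/2 = 1.42 × 10^-1 M
pH = −log[H+] = −log(1.42 × 10^-1) = 0.85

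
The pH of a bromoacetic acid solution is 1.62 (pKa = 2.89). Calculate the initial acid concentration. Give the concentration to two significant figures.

C₀ = 4.7 × 10^-1 M

[H+] = 10^(-1.62) = 2.40 × 10^-2 M = x
Ka = 10^(−2.89) = 1.29 × 10^-3
Ka = x²/(C₀ − x) ⇒ C₀ = x + x²/Ka
C₀ = 2.40 × 10^-2 + (2.40 × 10^-2)²/(1.29 × 10^-3) = 4.71 × 10^-1 M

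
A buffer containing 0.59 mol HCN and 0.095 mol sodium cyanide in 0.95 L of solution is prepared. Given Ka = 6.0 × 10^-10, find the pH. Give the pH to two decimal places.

pKa = −log(6.0 × 10^-10) = 9.222
pH = pKa + log([A⁻]/[HA]) = 9.222 + log(0.095/0.59)
pH = 9.222 + (-0.793) = 8.43

pH = 8.43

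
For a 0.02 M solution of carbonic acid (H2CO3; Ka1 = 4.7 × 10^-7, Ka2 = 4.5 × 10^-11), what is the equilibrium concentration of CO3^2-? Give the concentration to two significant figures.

First ionization gives [H+] ≈ [HCO3-] = 9.70 × 10^-5 M.
Second step: Ka2 = [H+][CO3^2-]/[HCO3-] ≈ [CO3^2-] (since [H+] ≈ [HCO3-]).
So [CO3^2-] ≈ Ka2.

4.5 × 10^-11 M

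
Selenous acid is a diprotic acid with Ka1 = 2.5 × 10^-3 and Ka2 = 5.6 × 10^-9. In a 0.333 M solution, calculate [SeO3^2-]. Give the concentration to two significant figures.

5.6 × 10^-9 M

First ionization gives [H+] ≈ [HSeO3-] = 2.76 × 10^-2 M.
Second step: Ka2 = [H+][SeO3^2-]/[HSeO3-] ≈ [SeO3^2-] (since [H+] ≈ [HSeO3-]).
So [SeO3^2-] ≈ Ka2.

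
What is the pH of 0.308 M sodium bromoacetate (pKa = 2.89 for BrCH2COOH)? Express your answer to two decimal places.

pH = 8.19

BrCH2COO- is the conjugate base of the weak acid BrCH2COOH.
Ka = 10^(−2.89) = 1.29 × 10^-3
Kb = Kw/Ka = 1.0×10^-14 / 1.29 × 10^-3 = 7.75 × 10^-12
Let x = [OH-] at equilibrium. Kb = x²/(0.308 − x).
Assume x ≪ 0.308: x ≈ √(7.75 × 10^-12 × 0.308) = 1.54 × 10^-6 M
(x/C₀ = 0.0005% < 5%, so the approximation holds.)
pOH = −log(1.54 × 10^-6) = 5.81; pH = 14.00 − 5.81 = 8.19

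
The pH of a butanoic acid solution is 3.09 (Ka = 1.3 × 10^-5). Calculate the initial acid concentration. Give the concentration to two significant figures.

C₀ = 5.2 × 10^-2 M

[H+] = 10^(-3.09) = 8.13 × 10^-4 M = x
Ka = x²/(C₀ − x) ⇒ C₀ = x + x²/Ka
C₀ = 8.13 × 10^-4 + (8.13 × 10^-4)²/(1.3 × 10^-5) = 5.17 × 10^-2 M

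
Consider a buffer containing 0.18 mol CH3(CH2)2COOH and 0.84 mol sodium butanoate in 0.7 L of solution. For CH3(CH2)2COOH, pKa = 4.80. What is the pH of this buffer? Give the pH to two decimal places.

Using pH = pKa + log([base]/[acid]) with [base]/[acid] = 0.84/0.18:
pH = 4.80 + (+0.669) = 5.47

pH = 5.47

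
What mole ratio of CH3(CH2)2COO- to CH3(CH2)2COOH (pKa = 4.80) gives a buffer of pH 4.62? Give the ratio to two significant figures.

pH = pKa + log(r) ⇒ log(r) = 4.62 − 4.80 = -0.18
r = [CH3(CH2)2COO-]/[CH3(CH2)2COOH] = 10^(-0.18) = 0.661

ratio = 0.66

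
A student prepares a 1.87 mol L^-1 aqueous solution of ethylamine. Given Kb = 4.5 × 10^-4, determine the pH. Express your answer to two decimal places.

C2H5NH2 + H2O ⇌ C2H5NH3+ + OH-
From the ICE table, Kb = [OH-]²/(1.87 − [OH-]) = 4.5 × 10^-4.
Since Kb ≪ C₀, [OH-] ≈ √(Kb·C₀) = 2.90 × 10^-2 M.
pOH = −log(2.90 × 10^-2) = 1.54; pH = 14.00 − 1.54 = 12.46

pH = 12.46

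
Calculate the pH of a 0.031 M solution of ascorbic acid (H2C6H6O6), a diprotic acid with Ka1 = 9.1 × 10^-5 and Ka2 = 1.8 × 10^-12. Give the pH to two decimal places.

Ka1 ≫ Ka2, so treat the first dissociation as the only significant source of H+.
Ka1 = x²/(0.031 − x) = 9.1 × 10^-5
Solving the quadratic: x = (−Ka1 + √(Ka1² + 4·Ka1·C₀))/2 = 1.63 × 10^-3 M
pH = −log(1.63 × 10^-3) = 2.79

pH = 2.79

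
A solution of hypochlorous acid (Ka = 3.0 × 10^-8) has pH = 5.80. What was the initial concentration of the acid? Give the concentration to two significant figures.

C₀ = 8.5 × 10^-5 M

[H+] = 10^(-5.80) = 1.58 × 10^-6 M = x
Ka = x²/(C₀ − x) ⇒ C₀ = x + x²/Ka
C₀ = 1.58 × 10^-6 + (1.58 × 10^-6)²/(3.0 × 10^-8) = 8.48 × 10^-5 M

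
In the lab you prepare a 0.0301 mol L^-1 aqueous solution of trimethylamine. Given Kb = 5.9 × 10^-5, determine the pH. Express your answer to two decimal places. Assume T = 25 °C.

(CH3)3N + H2O ⇌ (CH3)3NH+ + OH-
From the ICE table, Kb = x²/(0.0301 − x) = 5.9 × 10^-5.
Assume x ≪ 0.0301: x ≈ √(5.9 × 10^-5 × 0.0301) = 1.33 × 10^-3 M
Check: 4.4% ionized — well under 5%, approximation valid.
pOH = 2.88, so pH = 14.00 − pOH = 11.12

pH = 11.12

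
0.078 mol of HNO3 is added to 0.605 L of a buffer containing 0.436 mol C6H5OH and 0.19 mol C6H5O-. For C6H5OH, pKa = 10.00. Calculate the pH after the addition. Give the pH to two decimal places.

Added H+ converts C6H5O- to C6H5OH: C6H5OH → 0.514 mol, C6H5O- → 0.112 mol.
pH = pKa + log([A⁻]/[HA]) = 10.00 + log(0.112/0.514) = 10.00 -0.662

pH = 9.34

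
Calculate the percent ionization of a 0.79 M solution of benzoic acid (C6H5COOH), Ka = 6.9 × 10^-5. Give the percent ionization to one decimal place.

C6H5COOH ⇌ C6H5COO- + H+; let x = [H+] at equilibrium.
x ≈ √(Ka·C₀) = √(6.9 × 10^-5 × 0.79) = 7.38 × 10^-3 M
% ionization = x/C₀ × 100% = 7.38 × 10^-3/0.79 × 100% = 0.9%

0.9%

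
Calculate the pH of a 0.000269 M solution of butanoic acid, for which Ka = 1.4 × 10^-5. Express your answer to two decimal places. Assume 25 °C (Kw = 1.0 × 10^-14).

CH3(CH2)2COOH ⇌ CH3(CH2)2COO- + H+
Let x = [H+] at equilibrium. Ka = x²/(0.000269 − x).
The 5% rule fails; solving x² + Ka·x − Ka·C₀ = 0 exactly:
x = (−Ka + √(Ka² + 4·Ka·C₀))/2 = 5.48 × 10^-5 M
pH = −log(5.48 × 10^-5) = 4.26

pH = 4.26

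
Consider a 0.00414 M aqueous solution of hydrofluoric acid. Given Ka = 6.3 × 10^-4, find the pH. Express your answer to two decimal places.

HF ⇌ F- + H+
From the ICE table, Ka = [H+]²/(0.00414 − [H+]) = 6.3 × 10^-4.
The 5% rule fails; solving [H+]² + Ka·[H+] − Ka·C₀ = 0 exactly:
[H+] = [−0.00063 + √(0.00063² + 1.04e-05)]/2 = 1.33 × 10^-3 M
pH = −log(1.33 × 10^-3) = 2.88

pH = 2.88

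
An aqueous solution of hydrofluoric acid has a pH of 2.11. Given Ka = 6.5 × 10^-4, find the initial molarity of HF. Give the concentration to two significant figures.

C₀ = 1.0 × 10^-1 M

[H+] = 10^(-2.11) = 7.76 × 10^-3 M = x
Ka = x²/(C₀ − x) ⇒ C₀ = x + x²/Ka
C₀ = 7.76 × 10^-3 + (7.76 × 10^-3)²/(6.5 × 10^-4) = 1.00 × 10^-1 M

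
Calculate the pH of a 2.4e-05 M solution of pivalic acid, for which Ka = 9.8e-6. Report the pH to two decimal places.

(CH3)3CCOOH ⇌ (CH3)3CCOO- + H+
From the ICE table, Ka = [H+]²/(2.4e-05 − [H+]) = 9.8 × 10^-6.
[H+] is not negligible relative to C₀; solve [H+]² + 9.8e-06·[H+] − 2.35e-10 = 0.
[H+] = (−Ka + √(Ka² + 4·Ka·C₀))/2 = 1.12 × 10^-5 M
pH = −log(1.12 × 10^-5) = 4.95

pH = 4.95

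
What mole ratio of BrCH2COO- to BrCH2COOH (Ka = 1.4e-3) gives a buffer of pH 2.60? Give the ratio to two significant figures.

ratio = 0.56

pKa = -log(1.4 × 10^-3) = 2.854
pH = pKa + log(r) ⇒ log(r) = 2.60 − 2.854 = -0.254
r = [BrCH2COO-]/[BrCH2COOH] = 10^(-0.254) = 0.557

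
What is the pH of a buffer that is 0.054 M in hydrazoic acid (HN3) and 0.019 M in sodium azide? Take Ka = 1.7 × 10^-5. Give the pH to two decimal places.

pH = 4.32

pKa = −log(1.7 × 10^-5) = 4.770
Using pH = pKa + log([base]/[acid]) with [base]/[acid] = 0.019/0.054:
pH = 4.770 + (-0.454) = 4.32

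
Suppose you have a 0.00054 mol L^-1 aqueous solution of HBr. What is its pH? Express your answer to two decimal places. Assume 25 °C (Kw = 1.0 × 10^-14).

HBr is a strong acid and dissociates completely, so [H+] = 0.00054 M.
pH = -log(0.00054) = 3.27

pH = 3.27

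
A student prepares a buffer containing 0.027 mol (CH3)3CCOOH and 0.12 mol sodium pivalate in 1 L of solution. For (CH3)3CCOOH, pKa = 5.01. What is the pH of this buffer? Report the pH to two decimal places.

pH = 5.66

Henderson–Hasselbalch: pH = pKa + log([(CH3)3CCOO-]/[(CH3)3CCOOH]) = 5.01 + log(0.12/0.027)
pH = 5.01 + (+0.648) = 5.66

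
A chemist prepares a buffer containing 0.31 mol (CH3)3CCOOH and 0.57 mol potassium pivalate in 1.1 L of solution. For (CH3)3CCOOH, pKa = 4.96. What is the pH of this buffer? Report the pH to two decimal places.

pH = pKa + log([A⁻]/[HA]) = 4.96 + log(0.57/0.31)
pH = 4.96 + (+0.265) = 5.22

pH = 5.22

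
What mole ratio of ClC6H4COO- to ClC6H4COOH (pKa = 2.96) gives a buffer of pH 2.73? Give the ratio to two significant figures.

pH = pKa + log(r) ⇒ log(r) = 2.73 − 2.96 = -0.23
r = [ClC6H4COO-]/[ClC6H4COOH] = 10^(-0.23) = 0.589

ratio = 0.59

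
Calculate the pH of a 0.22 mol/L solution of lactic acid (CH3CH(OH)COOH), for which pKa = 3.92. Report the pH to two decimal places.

pH = 2.29

CH3CH(OH)COOH ⇌ CH3CH(OH)COO- + H+
Ka = 10^(−3.92) = 1.20 × 10^-4
Ka = x²/(0.22 − x) = 1.20 × 10^-4
Since Ka ≪ C₀, x ≈ √(Ka·C₀) = 5.14 × 10^-3 M.
Check: 2.3% ionized — well under 5%, approximation valid.
pH = −log[H+] = −log(5.14 × 10^-3) = 2.29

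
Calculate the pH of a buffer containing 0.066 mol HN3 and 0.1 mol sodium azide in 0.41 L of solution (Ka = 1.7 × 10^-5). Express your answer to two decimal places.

pKa = −log(1.7 × 10^-5) = 4.770
pH = pKa + log([A⁻]/[HA]) = 4.770 + log(0.1/0.066)
pH = 4.770 + (+0.180) = 4.95

pH = 4.95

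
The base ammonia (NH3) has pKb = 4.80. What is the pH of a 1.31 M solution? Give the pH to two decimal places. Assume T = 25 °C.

NH3 + H2O ⇌ NH4+ + OH-
Kb = 10^(−4.80) = 1.58 × 10^-5
Let x = [OH-] at equilibrium. Kb = x²/(1.31 − x).
Assume x ≪ 1.31: x ≈ √(1.58 × 10^-5 × 1.31) = 4.55 × 10^-3 M
pOH = −log(4.55 × 10^-3) = 2.34; pH = 14.00 − 2.34 = 11.66

pH = 11.66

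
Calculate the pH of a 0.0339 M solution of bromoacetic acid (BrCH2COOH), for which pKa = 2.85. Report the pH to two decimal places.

BrCH2COOH ⇌ BrCH2COO- + H+
Ka = 10^(−2.85) = 1.41 × 10^-3
From the ICE table, Ka = x²/(0.0339 − x) = 1.41 × 10^-3.
Here C₀/Ka ≈ 24, so the small-x approximation fails. Use the quadratic:
x = [−0.00141 + √(0.00141² + 0.000191)]/2 = 6.24 × 10^-3 M
pH = −log(6.24 × 10^-3) = 2.20

pH = 2.20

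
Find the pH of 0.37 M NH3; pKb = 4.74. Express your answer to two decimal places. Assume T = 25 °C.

NH3 + H2O ⇌ NH4+ + OH-
Kb = 10^(−4.74) = 1.82 × 10^-5
From the ICE table, Kb = [OH-]²/(0.37 − [OH-]) = 1.82 × 10^-5.
Assume [OH-] ≪ 0.37: [OH-] ≈ √(1.82 × 10^-5 × 0.37) = 2.59 × 10^-3 M
([OH-]/C₀ = 0.7% < 5%, so the approximation holds.)
pOH = 2.59, so pH = 14.00 − pOH = 11.41

pH = 11.41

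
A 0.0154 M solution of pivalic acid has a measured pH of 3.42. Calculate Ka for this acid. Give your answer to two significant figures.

[H+] = 10^(-3.42) = 3.80 × 10^-4 M
At equilibrium [HA] = 0.0154 − 3.80 × 10^-4 = 1.50 × 10^-2 M
Ka = [H+][A-]/[HA] = (3.80 × 10^-4)² / 1.50 × 10^-2 = 9.6 × 10^-6

Ka = 9.6 × 10^-6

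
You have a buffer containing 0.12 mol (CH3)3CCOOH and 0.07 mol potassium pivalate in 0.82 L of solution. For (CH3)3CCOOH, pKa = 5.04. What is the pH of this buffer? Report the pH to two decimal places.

pH = 4.81

Using pH = pKa + log([base]/[acid]) with [base]/[acid] = 0.07/0.12:
pH = 5.04 + (-0.234) = 4.81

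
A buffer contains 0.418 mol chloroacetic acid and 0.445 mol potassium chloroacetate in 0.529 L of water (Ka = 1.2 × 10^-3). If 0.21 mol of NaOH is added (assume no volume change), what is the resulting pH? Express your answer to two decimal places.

After neutralization: n(ClCH2COOH) = 0.208 mol, n(ClCH2COO-) = 0.655 mol.
pKa = −log(1.2 × 10^-3) = 2.921
Henderson–Hasselbalch with mole ratio 0.655/0.208: pH = 2.921 + (+0.498)

pH = 3.42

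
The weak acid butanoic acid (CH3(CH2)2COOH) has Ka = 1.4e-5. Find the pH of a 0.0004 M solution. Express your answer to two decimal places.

pH = 4.17

CH3(CH2)2COOH ⇌ CH3(CH2)2COO- + H+
Ka = [H+]²/(0.0004 − [H+]) = 1.4 × 10^-5
Here C₀/Ka ≈ 28.6, so the small-[H+] approximation fails. Use the quadratic:
[H+] = (−Ka + √(Ka² + 4·Ka·C₀))/2 = 6.82 × 10^-5 M
pH = −log(6.82 × 10^-5) = 4.17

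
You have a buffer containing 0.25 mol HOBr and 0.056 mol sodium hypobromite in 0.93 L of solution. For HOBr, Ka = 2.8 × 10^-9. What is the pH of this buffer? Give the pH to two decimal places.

pH = 7.90

pKa = −log(2.8 × 10^-9) = 8.553
Using pH = pKa + log([base]/[acid]) with [base]/[acid] = 0.056/0.25:
pH = 8.553 + (-0.650) = 7.90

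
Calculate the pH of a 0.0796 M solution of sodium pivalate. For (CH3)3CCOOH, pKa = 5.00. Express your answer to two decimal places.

(CH3)3CCOO- is the conjugate base of the weak acid (CH3)3CCOOH.
Ka = 10^(−5.00) = 1.00 × 10^-5
Kb = Kw/Ka = 1.0×10^-14 / 1.00 × 10^-5 = 1.00 × 10^-9
Let x = [OH-] at equilibrium. Kb = x²/(0.0796 − x).
Since Kb ≪ C₀, x ≈ √(Kb·C₀) = 8.92 × 10^-6 M.
pOH = 5.05, so pH = 14.00 − pOH = 8.95

pH = 8.95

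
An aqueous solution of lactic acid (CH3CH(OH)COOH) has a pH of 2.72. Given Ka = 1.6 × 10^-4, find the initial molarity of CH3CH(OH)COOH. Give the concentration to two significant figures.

C₀ = 2.5 × 10^-2 M

[H+] = 10^(-2.72) = 1.91 × 10^-3 M = x
Ka = x²/(C₀ − x) ⇒ C₀ = x + x²/Ka
C₀ = 1.91 × 10^-3 + (1.91 × 10^-3)²/(1.6 × 10^-4) = 2.47 × 10^-2 M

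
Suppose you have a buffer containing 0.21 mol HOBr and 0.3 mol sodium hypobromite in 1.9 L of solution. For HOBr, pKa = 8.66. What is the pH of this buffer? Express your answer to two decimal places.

Henderson–Hasselbalch: pH = pKa + log([OBr-]/[HOBr]) = 8.66 + log(0.3/0.21)
pH = 8.66 + (+0.155) = 8.81

pH = 8.81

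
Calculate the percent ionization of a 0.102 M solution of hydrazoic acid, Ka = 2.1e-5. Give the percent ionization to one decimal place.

HN3 ⇌ N3- + H+; let x = [H+] at equilibrium.
x ≈ √(Ka·C₀) = √(2.1 × 10^-5 × 0.102) = 1.46 × 10^-3 M
% ionization = x/C₀ × 100% = 1.46 × 10^-3/0.102 × 100% = 1.4%

1.4%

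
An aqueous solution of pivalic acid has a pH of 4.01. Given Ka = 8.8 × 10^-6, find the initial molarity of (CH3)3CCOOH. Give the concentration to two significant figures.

[H+] = 10^(-4.01) = 9.77 × 10^-5 M = x
Ka = x²/(C₀ − x) ⇒ C₀ = x + x²/Ka
C₀ = 9.77 × 10^-5 + (9.77 × 10^-5)²/(8.8 × 10^-6) = 1.18 × 10^-3 M

C₀ = 1.2 × 10^-3 M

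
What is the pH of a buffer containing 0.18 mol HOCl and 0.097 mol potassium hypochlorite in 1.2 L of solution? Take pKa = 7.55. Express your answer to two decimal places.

Using pH = pKa + log([base]/[acid]) with [base]/[acid] = 0.097/0.18:
pH = 7.55 + (-0.269) = 7.28

pH = 7.28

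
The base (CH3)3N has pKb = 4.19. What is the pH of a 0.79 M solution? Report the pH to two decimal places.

(CH3)3N + H2O ⇌ (CH3)3NH+ + OH-
Kb = 10^(−4.19) = 6.46 × 10^-5
From the ICE table, Kb = [OH-]²/(0.79 − [OH-]) = 6.46 × 10^-5.
Neglecting [OH-] in the denominator: [OH-] = √(6.46 × 10^-5 × 0.79) = 7.14 × 10^-3 M
([OH-]/C₀ = 0.9% < 5%, so the approximation holds.)
pOH = −log(7.14 × 10^-3) = 2.15; pH = 14.00 − 2.15 = 11.85

pH = 11.85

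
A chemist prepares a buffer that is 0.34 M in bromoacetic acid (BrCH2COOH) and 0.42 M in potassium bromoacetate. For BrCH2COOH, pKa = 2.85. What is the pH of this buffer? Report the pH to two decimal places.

Using pH = pKa + log([base]/[acid]) with [base]/[acid] = 0.42/0.34:
pH = 2.85 + (+0.092) = 2.94

pH = 2.94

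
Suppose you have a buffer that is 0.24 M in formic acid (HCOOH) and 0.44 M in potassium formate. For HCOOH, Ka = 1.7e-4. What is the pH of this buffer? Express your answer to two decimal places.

pKa = −log(1.7 × 10^-4) = 3.770
Henderson–Hasselbalch: pH = pKa + log([HCOO-]/[HCOOH]) = 3.770 + log(0.44/0.24)
pH = 3.770 + (+0.263) = 4.03

pH = 4.03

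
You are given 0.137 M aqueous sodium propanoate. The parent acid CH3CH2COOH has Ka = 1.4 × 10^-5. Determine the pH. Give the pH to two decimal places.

pH = 9.00

CH3CH2COO- is the conjugate base of the weak acid CH3CH2COOH.
Kb = Kw/Ka = 1.0×10^-14 / 1.4 × 10^-5 = 7.14 × 10^-10
Kb = [OH-]²/(0.137 − [OH-]) = 7.14 × 10^-10
Since Kb ≪ C₀, [OH-] ≈ √(Kb·C₀) = 9.89 × 10^-6 M.
Check: 0.0072% ionized — well under 5%, approximation valid.
pOH = 5.00, so pH = 14.00 − pOH = 9.00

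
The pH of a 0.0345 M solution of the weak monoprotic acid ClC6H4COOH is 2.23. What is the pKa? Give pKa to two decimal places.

[H+] = 10^(-2.23) = 5.89 × 10^-3 M
At equilibrium [HA] = 0.0345 − 5.89 × 10^-3 = 2.86 × 10^-2 M
Ka = [H+][A-]/[HA] = (5.89 × 10^-3)² / 2.86 × 10^-2 = 1.21 × 10^-3
pKa = -log(1.21 × 10^-3) = 2.92

pKa = 2.92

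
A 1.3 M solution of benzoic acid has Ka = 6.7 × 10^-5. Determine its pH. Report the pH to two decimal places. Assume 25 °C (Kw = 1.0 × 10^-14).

pH = 2.03

C6H5COOH ⇌ C6H5COO- + H+
Ka = [H+]²/(1.3 − [H+]) = 6.7 × 10^-5
Assume [H+] ≪ 1.3: [H+] ≈ √(6.7 × 10^-5 × 1.3) = 9.33 × 10^-3 M
([H+]/C₀ = 0.72% < 5%, so the approximation holds.)
pH = −log(9.33 × 10^-3) = 2.03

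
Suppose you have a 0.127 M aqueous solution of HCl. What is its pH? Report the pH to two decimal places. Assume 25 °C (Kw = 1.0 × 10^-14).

pH = 0.90

HCl is a strong acid and dissociates completely, so [H+] = 0.127 M.
pH = -log(0.127) = 0.90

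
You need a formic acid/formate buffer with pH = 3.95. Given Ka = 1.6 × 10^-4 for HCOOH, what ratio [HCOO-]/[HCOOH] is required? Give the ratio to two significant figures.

pKa = -log(1.6 × 10^-4) = 3.796
pH = pKa + log(r) ⇒ log(r) = 3.95 − 3.796 = +0.154
r = [HCOO-]/[HCOOH] = 10^(+0.154) = 1.43

ratio = 1.4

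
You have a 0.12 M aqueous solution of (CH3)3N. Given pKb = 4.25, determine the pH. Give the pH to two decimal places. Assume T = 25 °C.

(CH3)3N + H2O ⇌ (CH3)3NH+ + OH-
Kb = 10^(−4.25) = 5.62 × 10^-5
Kb = [OH-]²/(0.12 − [OH-]) = 5.62 × 10^-5
Neglecting [OH-] in the denominator: [OH-] = √(5.62 × 10^-5 × 0.12) = 2.60 × 10^-3 M
([OH-]/C₀ = 2.2% < 5%, so the approximation holds.)
pOH = −log(2.60 × 10^-3) = 2.59; pH = 14.00 − 2.59 = 11.41

pH = 11.41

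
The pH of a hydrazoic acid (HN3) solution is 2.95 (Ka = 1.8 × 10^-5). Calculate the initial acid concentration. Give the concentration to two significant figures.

[H+] = 10^(-2.95) = 1.12 × 10^-3 M = x
Ka = x²/(C₀ − x) ⇒ C₀ = x + x²/Ka
C₀ = 1.12 × 10^-3 + (1.12 × 10^-3)²/(1.8 × 10^-5) = 7.08 × 10^-2 M

C₀ = 7.1 × 10^-2 M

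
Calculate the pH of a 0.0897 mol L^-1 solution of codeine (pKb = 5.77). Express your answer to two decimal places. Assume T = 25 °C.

pH = 10.59

C18H21NO3 + H2O ⇌ C18H22NO3+ + OH-
Kb = 10^(−5.77) = 1.70 × 10^-6
From the ICE table, Kb = x²/(0.0897 − x) = 1.70 × 10^-6.
Since Kb ≪ C₀, x ≈ √(Kb·C₀) = 3.90 × 10^-4 M.
Check: 0.44% ionized — well under 5%, approximation valid.
pOH = −log(3.90 × 10^-4) = 3.41; pH = 14.00 − 3.41 = 10.59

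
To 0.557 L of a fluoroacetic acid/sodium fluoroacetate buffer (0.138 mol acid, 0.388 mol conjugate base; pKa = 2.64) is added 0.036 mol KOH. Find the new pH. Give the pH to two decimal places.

pH = 3.26

After neutralization: n(FCH2COOH) = 0.102 mol, n(FCH2COO-) = 0.424 mol.
Henderson–Hasselbalch with mole ratio 0.424/0.102: pH = 2.64 + (+0.619)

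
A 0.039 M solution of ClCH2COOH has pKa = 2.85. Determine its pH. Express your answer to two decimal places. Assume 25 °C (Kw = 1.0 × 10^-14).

pH = 2.17

ClCH2COOH ⇌ ClCH2COO- + H+
Ka = 10^(−2.85) = 1.41 × 10^-3
Ka = [H+]²/(0.039 − [H+]) = 1.41 × 10^-3
The 5% rule fails; solving [H+]² + Ka·[H+] − Ka·C₀ = 0 exactly:
[H+] = [−0.00141 + √(0.00141² + 0.00022)]/2 = 6.74 × 10^-3 M
pH = −log[H+] = −log(6.74 × 10^-3) = 2.17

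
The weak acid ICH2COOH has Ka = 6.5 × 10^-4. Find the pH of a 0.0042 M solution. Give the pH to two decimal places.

pH = 2.87

ICH2COOH ⇌ ICH2COO- + H+
From the ICE table, Ka = x²/(0.0042 − x) = 6.5 × 10^-4.
x is not negligible relative to C₀; solve x² + 0.00065·x − 2.73e-06 = 0.
x = [−0.00065 + √(0.00065² + 1.09e-05)]/2 = 1.36 × 10^-3 M
pH = −log(1.36 × 10^-3) = 2.87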